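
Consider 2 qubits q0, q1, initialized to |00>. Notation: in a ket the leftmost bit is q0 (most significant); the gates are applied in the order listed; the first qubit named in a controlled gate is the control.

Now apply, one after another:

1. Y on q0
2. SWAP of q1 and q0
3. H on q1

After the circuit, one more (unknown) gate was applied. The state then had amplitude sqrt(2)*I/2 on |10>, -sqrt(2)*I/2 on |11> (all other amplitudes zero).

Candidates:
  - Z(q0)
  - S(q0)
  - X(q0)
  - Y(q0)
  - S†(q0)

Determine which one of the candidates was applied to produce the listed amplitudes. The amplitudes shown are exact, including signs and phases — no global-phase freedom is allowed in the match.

The unique candidate consistent with the amplitudes is X(q0).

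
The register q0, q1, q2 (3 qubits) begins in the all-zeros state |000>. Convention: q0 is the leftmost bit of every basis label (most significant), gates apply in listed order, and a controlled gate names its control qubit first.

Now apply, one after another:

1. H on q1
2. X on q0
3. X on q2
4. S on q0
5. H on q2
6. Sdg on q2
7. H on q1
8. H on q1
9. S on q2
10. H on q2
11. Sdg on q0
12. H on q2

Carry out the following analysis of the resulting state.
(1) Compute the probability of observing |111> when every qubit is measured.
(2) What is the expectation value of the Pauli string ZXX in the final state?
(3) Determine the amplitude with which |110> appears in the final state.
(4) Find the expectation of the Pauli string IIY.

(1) The probability of measuring |111> is 1/4.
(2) The observable ZXX averages to 1.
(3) The amplitude on |110> is 1/2.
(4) The observable IIY averages to 0.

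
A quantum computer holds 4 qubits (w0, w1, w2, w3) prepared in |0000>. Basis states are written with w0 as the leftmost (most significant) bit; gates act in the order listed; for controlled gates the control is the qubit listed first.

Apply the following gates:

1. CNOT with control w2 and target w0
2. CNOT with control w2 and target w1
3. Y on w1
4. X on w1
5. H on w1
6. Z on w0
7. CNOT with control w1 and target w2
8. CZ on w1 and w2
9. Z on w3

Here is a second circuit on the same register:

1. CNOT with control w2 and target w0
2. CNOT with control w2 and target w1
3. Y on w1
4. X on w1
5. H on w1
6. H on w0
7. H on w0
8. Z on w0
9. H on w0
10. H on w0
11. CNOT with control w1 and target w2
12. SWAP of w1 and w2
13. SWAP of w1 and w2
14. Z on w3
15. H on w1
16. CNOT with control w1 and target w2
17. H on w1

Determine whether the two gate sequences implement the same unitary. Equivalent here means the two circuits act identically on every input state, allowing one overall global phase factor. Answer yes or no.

No — the two circuits implement different unitaries, even allowing a global phase.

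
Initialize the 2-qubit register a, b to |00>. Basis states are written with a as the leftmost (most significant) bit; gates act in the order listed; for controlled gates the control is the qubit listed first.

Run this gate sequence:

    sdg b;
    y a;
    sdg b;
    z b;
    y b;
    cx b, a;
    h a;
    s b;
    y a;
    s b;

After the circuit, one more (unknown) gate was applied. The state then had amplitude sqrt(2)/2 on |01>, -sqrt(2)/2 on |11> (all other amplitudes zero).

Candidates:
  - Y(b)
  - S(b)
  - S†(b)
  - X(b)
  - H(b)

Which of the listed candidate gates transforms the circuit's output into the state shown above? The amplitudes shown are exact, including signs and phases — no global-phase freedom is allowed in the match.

The applied gate was S(b).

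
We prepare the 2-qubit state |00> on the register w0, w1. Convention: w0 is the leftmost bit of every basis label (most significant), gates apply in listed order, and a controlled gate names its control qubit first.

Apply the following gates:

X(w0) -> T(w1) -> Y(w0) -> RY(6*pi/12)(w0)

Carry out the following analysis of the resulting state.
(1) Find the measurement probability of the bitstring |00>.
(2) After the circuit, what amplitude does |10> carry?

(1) A full measurement returns |00> with probability 1/2.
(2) The amplitude on |10> is -sqrt(2)*I/2.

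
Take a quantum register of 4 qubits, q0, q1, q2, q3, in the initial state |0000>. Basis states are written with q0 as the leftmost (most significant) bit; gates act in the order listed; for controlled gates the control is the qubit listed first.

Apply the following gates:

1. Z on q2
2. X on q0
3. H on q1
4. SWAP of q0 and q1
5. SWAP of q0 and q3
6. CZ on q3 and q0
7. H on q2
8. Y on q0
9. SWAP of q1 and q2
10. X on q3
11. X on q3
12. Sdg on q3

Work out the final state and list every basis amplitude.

After the circuit, the state carries amplitude I/2 on |1010>, 1/2 on |1011>, I/2 on |1110>, 1/2 on |1111>, and 0 on every other basis state.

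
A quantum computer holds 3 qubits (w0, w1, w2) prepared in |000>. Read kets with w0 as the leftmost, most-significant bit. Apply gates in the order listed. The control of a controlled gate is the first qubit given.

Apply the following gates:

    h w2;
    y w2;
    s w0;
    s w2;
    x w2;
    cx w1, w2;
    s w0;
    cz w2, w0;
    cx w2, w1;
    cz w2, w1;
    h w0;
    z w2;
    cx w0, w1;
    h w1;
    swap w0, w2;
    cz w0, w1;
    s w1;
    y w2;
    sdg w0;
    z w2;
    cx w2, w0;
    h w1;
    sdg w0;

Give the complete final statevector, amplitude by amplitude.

The final amplitudes are 1/4 + I/4 on |000>, -1/4 + I/4 on |001>, -1/4 + I/4 on |010>, 1/4 + I/4 on |011>, 1/4 - I/4 on |100>, 1/4 + I/4 on |101>, 1/4 + I/4 on |110>, 1/4 - I/4 on |111>.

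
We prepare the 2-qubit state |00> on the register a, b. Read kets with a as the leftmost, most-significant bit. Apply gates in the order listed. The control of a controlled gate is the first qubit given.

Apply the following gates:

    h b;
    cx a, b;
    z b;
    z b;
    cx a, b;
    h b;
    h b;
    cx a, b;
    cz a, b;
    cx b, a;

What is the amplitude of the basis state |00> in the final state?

The final state's coefficient on |00> equals sqrt(2)/2. Key observation: gates 1-6 undo each other exactly, leaving only the rest of the circuit to track.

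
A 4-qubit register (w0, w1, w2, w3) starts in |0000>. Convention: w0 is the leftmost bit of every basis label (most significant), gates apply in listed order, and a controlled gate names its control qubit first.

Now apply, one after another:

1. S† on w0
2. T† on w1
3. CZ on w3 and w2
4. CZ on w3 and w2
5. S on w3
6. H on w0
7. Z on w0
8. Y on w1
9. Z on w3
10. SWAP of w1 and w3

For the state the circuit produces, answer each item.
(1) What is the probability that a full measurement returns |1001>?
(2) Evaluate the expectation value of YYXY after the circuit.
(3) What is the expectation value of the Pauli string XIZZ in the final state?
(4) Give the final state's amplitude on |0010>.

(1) A full measurement returns |1001> with probability 1/2.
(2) The observable YYXY averages to 0.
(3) The observable XIZZ averages to 1.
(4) |0010> carries amplitude 0 in the final state.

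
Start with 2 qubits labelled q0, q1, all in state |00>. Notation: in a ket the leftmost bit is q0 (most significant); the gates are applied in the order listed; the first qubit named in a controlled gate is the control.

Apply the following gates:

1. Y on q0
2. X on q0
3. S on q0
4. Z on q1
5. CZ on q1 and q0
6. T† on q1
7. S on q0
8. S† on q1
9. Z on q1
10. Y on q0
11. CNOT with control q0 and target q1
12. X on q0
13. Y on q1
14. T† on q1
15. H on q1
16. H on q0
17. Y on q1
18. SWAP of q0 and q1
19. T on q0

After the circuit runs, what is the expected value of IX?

In the final state, IX has expectation 1.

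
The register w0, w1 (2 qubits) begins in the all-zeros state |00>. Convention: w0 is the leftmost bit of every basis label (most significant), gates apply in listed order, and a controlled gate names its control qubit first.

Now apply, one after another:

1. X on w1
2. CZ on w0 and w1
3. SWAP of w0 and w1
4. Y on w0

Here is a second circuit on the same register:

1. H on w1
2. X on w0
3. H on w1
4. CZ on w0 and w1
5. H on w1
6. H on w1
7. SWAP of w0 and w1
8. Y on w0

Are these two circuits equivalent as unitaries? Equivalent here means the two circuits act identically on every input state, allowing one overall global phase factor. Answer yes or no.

No, they are not equivalent — no single phase factor reconciles the two unitaries.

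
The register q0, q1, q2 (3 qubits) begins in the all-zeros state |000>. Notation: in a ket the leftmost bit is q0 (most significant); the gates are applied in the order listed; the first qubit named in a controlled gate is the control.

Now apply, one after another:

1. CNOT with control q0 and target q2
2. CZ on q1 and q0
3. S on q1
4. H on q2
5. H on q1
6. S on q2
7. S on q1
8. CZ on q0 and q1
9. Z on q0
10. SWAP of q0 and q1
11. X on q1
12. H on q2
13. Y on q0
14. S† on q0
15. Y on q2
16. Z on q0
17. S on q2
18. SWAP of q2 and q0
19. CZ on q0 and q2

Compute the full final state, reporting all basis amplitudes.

After the circuit, the state carries amplitude 0 on |000>, 0 on |001>, sqrt(2)*(-1 - I)/4 on |010>, sqrt(2)*(1 + I)/4 on |011>, 0 on |100>, 0 on |101>, sqrt(2)*(-1 - I)/4 on |110>, sqrt(2)*(-1 - I)/4 on |111>.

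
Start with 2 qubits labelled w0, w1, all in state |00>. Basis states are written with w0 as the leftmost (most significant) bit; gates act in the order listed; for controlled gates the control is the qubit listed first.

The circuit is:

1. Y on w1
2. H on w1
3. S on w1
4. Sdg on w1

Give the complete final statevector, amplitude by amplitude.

The resulting statevector has amplitude sqrt(2)*I/2 on |00>, -sqrt(2)*I/2 on |01>, 0 on |10>, 0 on |11>. Key observation: steps 3-4 multiply out to the identity, so the circuit reduces to the remaining gates.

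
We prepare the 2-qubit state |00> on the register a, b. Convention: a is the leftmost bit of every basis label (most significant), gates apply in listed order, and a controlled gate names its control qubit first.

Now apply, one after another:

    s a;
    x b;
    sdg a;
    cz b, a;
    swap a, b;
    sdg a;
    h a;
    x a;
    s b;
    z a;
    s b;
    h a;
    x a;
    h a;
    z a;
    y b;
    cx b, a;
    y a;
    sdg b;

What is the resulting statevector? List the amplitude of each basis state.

The resulting statevector has amplitude 0 on |00>, sqrt(2)/2 on |01>, 0 on |10>, -sqrt(2)/2 on |11>. Key observation: steps 12-15 multiply out to the identity, so the circuit reduces to the remaining gates.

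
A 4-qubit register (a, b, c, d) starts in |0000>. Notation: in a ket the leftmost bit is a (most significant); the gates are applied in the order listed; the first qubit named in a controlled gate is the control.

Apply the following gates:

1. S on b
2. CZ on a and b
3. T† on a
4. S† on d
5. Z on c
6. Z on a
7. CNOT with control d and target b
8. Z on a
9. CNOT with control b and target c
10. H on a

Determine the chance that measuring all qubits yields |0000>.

A full measurement returns |0000> with probability 1/2.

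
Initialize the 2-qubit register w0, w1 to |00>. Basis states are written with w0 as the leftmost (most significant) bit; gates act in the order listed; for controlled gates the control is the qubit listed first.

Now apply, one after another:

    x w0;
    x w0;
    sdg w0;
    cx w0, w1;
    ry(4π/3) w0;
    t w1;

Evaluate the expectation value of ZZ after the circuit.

In the final state, ZZ has expectation -1/2. Key observation: the block from step 1 through step 2 cancels to the identity and can be dropped.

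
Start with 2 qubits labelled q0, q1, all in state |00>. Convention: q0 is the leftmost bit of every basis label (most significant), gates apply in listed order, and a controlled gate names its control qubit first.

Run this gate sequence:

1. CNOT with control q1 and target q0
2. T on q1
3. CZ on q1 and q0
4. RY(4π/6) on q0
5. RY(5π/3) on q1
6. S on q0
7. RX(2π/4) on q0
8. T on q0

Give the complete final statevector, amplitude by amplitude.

The resulting statevector has amplitude -3*sqrt(2)/8 - sqrt(6)/8 on |00>, sqrt(2)/8 + sqrt(6)/8 on |01>, (-3*sqrt(2) + sqrt(6))*exp(3*I*pi/4)/8 on |10>, (-sqrt(2) + sqrt(6))*exp(3*I*pi/4)/8 on |11>.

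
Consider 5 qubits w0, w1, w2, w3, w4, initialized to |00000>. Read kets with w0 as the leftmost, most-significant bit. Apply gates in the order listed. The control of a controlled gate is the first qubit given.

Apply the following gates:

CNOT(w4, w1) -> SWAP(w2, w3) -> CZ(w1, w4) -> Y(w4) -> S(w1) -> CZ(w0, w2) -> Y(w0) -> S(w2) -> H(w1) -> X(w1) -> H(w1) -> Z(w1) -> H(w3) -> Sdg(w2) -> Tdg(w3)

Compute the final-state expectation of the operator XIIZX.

The observable XIIZX averages to 0. Key observation: gates 9-12 undo each other exactly, leaving only the rest of the circuit to track.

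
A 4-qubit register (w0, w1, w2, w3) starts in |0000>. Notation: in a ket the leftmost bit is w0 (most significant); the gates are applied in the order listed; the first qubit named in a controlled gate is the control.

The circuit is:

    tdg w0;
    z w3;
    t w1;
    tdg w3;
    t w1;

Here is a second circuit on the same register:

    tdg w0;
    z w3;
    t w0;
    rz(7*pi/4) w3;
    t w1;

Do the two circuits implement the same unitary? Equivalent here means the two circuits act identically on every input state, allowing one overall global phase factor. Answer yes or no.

No — the two circuits implement different unitaries, even allowing a global phase.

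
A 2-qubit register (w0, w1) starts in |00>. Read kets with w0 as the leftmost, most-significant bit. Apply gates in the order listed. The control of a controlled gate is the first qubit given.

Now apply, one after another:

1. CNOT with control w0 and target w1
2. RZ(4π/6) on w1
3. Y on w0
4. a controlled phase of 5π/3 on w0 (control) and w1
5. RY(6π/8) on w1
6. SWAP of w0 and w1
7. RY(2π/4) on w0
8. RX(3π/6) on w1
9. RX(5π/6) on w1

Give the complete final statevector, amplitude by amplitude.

The resulting statevector has amplitude sqrt(6)*(-sqrt(2 - sqrt(2)) + sqrt(sqrt(2) + 2))*exp(2*I*pi/3)/8 on |00>, sqrt(2)*(-sqrt(2 - sqrt(2)) + sqrt(sqrt(2) + 2))*exp(I*pi/6)/8 on |01>, sqrt(6)*(-sqrt(sqrt(2) + 2) - sqrt(2 - sqrt(2)))*exp(2*I*pi/3)/8 on |10>, sqrt(2)*(-sqrt(sqrt(2) + 2) - sqrt(2 - sqrt(2)))*exp(I*pi/6)/8 on |11>.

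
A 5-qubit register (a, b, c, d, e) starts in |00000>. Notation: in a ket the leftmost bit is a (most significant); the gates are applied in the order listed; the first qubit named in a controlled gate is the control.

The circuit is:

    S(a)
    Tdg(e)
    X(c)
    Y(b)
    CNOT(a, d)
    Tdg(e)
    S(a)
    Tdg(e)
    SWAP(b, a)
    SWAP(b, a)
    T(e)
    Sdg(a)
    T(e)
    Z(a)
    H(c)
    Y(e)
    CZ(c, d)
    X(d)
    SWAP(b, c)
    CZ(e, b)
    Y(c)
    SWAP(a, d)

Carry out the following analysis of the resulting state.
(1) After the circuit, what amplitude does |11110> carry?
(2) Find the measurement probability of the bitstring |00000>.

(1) |11110> carries amplitude 0 in the final state.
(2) The probability of measuring |00000> is 0.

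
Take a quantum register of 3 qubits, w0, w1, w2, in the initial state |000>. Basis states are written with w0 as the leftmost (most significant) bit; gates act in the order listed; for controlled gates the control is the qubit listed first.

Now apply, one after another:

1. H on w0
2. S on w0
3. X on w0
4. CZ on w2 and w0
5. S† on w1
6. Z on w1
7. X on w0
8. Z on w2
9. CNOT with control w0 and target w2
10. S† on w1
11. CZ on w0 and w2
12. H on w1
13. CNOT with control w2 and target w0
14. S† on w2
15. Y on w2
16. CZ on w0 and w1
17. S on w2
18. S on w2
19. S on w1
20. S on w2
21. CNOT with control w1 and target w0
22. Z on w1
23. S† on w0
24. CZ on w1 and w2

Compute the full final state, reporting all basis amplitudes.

The final amplitudes are I/2 on |000>, 1/2 on |001>, 0 on |010>, 0 on |011>, 0 on |100>, 0 on |101>, -I/2 on |110>, 1/2 on |111>.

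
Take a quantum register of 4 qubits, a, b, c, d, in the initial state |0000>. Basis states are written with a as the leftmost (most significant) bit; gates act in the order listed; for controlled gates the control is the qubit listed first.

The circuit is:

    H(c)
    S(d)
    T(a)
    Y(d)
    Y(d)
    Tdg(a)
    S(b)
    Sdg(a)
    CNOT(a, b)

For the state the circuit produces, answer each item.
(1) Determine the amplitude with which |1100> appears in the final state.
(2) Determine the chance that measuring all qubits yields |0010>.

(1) The final state's coefficient on |1100> equals 0.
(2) The probability of measuring |0010> is 1/2.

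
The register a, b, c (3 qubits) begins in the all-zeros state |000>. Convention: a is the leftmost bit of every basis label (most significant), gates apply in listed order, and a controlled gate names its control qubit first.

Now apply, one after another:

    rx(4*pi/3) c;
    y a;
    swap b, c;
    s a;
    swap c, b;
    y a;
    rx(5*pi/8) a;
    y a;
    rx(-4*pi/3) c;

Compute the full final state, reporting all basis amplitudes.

The final amplitudes are -I*sin(5*pi/16) on |000>, -cos(5*pi/16) on |100>, and 0 on every other basis state.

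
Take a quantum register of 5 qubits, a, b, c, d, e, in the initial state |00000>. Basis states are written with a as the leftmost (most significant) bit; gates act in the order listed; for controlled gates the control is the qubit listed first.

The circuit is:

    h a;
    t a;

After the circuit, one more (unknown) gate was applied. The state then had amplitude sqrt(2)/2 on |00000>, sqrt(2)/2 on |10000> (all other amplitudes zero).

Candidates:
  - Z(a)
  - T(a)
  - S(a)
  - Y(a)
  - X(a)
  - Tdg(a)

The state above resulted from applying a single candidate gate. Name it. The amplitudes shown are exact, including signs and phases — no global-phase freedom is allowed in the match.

The applied gate was Tdg(a).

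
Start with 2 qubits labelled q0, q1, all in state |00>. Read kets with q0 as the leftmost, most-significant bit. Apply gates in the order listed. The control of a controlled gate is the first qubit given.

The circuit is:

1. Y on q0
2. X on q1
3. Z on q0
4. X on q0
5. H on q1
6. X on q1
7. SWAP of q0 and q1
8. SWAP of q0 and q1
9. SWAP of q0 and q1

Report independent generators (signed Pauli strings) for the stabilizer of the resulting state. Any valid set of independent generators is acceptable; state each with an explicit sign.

The stabilizer group can be generated by -XI, +IZ, among other valid generating sets.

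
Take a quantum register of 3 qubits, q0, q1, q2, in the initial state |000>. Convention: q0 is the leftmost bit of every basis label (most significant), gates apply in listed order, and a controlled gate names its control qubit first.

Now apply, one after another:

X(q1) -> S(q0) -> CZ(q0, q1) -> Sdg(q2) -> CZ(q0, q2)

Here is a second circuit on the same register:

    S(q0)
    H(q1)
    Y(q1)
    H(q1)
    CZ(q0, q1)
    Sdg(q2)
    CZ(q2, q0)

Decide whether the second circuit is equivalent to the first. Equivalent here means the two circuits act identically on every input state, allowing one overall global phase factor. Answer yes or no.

No: there is an input state on which the two circuits produce genuinely different outputs (not merely differing by a phase).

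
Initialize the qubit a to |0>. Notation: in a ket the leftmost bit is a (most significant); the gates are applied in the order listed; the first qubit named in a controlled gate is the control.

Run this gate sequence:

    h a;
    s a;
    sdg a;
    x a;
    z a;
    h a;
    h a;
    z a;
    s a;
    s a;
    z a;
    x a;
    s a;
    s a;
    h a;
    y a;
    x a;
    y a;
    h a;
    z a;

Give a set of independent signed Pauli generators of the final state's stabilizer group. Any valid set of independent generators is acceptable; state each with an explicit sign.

One valid set of independent stabilizer generators is -X (any independent generating set of the same group is equally correct).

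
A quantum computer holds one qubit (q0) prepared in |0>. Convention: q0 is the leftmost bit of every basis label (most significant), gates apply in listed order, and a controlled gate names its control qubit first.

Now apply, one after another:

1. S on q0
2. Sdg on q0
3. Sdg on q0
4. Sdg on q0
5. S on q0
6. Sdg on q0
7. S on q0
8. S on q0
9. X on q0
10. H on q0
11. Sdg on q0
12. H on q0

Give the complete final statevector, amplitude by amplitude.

The final amplitudes are 1/2 + I/2 on |0>, 1/2 - I/2 on |1>. Key observation: the block from step 4 through step 7 cancels to the identity and can be dropped.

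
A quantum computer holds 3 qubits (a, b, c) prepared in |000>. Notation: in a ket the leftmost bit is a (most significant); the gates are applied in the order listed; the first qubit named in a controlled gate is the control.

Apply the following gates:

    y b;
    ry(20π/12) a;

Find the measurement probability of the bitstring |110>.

The probability of measuring |110> is 1/4.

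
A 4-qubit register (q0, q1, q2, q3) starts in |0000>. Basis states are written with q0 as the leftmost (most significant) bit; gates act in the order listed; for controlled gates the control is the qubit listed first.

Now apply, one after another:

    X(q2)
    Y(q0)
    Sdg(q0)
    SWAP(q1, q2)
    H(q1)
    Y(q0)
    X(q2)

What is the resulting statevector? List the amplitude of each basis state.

After the circuit, the state carries amplitude -sqrt(2)*I/2 on |0010>, sqrt(2)*I/2 on |0110>, and 0 on every other basis state.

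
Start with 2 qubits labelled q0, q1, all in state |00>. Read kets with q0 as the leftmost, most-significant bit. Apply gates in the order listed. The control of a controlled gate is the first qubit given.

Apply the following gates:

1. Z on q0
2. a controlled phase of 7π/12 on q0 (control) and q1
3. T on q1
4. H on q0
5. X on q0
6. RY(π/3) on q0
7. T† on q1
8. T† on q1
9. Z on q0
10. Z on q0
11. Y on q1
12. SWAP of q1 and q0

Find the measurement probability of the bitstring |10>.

Outcome |10> occurs with probability 1/2 - sqrt(3)/4.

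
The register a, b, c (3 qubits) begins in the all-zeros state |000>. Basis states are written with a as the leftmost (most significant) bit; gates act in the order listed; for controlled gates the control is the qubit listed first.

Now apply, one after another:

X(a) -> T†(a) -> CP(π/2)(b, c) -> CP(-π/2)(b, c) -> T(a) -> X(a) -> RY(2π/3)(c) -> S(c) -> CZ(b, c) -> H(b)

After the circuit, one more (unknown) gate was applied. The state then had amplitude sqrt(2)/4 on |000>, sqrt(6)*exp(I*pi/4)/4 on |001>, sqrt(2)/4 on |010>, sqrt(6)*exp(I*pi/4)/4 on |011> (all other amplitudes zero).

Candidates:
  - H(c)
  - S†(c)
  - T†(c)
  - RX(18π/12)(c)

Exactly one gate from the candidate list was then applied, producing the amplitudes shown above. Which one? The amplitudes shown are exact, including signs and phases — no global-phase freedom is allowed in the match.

The applied gate was T†(c). Key observation: steps 1-6 multiply out to the identity, so the circuit reduces to the remaining gates.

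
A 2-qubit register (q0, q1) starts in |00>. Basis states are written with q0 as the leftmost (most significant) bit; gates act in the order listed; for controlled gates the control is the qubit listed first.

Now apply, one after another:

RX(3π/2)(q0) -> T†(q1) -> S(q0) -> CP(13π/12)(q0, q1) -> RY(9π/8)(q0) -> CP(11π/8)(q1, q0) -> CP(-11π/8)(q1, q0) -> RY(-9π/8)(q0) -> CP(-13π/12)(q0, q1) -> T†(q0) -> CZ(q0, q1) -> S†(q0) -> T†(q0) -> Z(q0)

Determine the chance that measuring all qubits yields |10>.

Outcome |10> occurs with probability 1/2. Key observation: gates 4-9 undo each other exactly, leaving only the rest of the circuit to track.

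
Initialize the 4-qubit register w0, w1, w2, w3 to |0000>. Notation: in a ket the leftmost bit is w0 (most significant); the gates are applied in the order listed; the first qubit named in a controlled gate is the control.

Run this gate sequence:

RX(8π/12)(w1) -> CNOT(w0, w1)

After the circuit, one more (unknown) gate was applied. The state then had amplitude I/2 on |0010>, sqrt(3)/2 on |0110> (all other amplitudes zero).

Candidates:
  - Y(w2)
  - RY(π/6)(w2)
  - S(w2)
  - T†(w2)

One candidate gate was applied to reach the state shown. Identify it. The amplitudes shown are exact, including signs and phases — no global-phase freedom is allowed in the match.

The unique candidate consistent with the amplitudes is Y(w2).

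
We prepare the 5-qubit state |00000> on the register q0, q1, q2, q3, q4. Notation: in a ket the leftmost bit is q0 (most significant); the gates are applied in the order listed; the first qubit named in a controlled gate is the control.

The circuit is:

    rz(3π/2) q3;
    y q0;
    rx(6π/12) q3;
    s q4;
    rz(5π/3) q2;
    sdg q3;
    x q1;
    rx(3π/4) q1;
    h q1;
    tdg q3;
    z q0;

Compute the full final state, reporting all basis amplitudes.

The resulting statevector has amplitude -sqrt(sqrt(2) + 2)*exp(5*I*pi/12)/4 - sqrt(2 - sqrt(2))*exp(11*I*pi/12)/4 on |10000>, sqrt(2 - sqrt(2))*exp(2*I*pi/3)/4 + sqrt(sqrt(2) + 2)*exp(I*pi/6)/4 on |10010>, -sqrt(sqrt(2) + 2)*exp(5*I*pi/12)/4 + sqrt(2 - sqrt(2))*exp(11*I*pi/12)/4 on |11000>, -sqrt(2 - sqrt(2))*exp(2*I*pi/3)/4 + sqrt(sqrt(2) + 2)*exp(I*pi/6)/4 on |11010>, and 0 on every other basis state.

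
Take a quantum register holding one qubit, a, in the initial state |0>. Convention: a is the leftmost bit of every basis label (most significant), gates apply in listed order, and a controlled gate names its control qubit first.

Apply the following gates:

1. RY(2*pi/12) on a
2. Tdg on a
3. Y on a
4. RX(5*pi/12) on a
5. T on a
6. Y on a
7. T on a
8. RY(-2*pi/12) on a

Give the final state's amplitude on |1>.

The amplitude on |1> is sqrt(6 - 3*sqrt(2))/16 + sqrt(sqrt(2) + 2)/16 - I*sqrt(3*sqrt(2) + 6)/8 - I*sqrt(6 - 3*sqrt(2))/16 - sqrt(sqrt(2) + 2)*exp(I*pi/4)/16 - sqrt(2 - sqrt(2))*exp(3*I*pi/4)/8 - sqrt(6 - 3*sqrt(2))*exp(I*pi/4)/16 - sqrt(6 - 3*sqrt(2))*exp(3*I*pi/4)/16 + I*sqrt(2 - sqrt(2))/8 + 3*sqrt(sqrt(2) + 2)*exp(3*I*pi/4)/16 + sqrt(3*sqrt(2) + 6)*exp(3*I*pi/4)/8 + 3*I*sqrt(sqrt(2) + 2)/16.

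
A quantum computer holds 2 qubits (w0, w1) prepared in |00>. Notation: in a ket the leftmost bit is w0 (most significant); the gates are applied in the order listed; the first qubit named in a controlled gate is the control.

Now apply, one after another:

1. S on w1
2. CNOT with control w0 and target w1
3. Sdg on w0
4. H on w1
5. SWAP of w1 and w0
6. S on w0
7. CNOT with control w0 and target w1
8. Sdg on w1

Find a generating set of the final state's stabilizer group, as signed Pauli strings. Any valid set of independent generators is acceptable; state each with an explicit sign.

The stabilizer group can be generated by +XX, +ZZ, among other valid generating sets.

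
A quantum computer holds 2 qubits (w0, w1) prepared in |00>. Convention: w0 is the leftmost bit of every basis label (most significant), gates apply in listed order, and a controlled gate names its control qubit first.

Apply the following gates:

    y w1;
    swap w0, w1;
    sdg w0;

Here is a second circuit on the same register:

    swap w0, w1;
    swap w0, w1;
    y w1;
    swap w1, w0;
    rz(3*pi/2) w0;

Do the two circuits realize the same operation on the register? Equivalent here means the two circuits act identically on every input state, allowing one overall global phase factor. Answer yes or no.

Yes: on every input state the two circuits agree up to one overall phase factor.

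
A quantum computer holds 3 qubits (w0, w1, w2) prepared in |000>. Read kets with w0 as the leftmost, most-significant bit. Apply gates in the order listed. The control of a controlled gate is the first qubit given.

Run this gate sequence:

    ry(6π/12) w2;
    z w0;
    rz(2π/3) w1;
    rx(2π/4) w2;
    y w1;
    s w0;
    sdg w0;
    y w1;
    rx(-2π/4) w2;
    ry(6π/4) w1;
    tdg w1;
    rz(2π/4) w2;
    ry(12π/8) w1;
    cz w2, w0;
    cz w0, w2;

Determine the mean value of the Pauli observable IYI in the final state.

The observable IYI averages to sqrt(2)/2. Key observation: steps 4-9 multiply out to the identity, so the circuit reduces to the remaining gates.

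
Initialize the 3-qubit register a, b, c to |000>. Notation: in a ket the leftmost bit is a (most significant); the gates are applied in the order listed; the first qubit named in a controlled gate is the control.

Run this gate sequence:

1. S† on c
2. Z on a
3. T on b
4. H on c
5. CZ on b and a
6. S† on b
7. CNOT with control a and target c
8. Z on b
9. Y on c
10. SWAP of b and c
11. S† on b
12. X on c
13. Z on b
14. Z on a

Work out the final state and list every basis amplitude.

The final amplitudes are -sqrt(2)*I/2 on |001>, -sqrt(2)/2 on |011>, and 0 on every other basis state.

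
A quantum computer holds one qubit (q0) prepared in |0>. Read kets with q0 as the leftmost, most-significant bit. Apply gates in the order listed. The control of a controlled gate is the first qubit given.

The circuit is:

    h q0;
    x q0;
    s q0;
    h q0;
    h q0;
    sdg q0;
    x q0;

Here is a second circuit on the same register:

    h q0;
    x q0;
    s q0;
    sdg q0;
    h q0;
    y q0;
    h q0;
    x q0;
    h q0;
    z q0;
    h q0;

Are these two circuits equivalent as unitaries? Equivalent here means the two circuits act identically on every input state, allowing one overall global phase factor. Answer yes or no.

No: there is an input state on which the two circuits produce genuinely different outputs (not merely differing by a phase).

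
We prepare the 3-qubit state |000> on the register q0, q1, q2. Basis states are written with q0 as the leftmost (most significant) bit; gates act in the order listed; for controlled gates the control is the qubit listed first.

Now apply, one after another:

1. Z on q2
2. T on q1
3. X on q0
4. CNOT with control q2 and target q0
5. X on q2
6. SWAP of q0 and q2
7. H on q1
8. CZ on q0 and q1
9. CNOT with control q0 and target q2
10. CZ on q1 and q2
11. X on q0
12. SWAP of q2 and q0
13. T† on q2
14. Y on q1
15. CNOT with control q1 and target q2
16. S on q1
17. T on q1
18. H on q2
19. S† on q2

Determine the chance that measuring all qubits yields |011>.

Outcome |011> occurs with probability 1/4.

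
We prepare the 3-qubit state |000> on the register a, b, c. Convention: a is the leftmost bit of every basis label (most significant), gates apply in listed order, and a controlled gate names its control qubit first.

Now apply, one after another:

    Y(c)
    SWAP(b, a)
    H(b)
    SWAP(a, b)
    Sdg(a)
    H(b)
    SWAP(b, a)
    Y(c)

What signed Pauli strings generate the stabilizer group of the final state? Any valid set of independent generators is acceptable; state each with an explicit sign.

The final state is stabilized by the group generated by +XII, -IYI, +IIZ; other independent generating sets are equally valid.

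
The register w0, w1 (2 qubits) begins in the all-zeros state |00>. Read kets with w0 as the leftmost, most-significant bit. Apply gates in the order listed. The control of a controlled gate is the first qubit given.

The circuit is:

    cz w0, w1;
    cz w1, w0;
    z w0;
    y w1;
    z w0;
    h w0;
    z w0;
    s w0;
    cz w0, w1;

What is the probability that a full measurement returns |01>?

Outcome |01> occurs with probability 1/2.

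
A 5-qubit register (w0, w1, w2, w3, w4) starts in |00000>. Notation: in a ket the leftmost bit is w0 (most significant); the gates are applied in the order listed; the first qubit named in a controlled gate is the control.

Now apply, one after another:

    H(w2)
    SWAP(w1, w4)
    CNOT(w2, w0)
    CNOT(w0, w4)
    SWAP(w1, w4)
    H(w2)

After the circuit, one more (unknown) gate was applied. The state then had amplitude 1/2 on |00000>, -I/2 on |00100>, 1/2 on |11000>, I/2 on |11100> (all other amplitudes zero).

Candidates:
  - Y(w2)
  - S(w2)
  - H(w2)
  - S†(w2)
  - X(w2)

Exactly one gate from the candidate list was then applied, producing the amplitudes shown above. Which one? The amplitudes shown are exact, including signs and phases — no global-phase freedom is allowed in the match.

It was S†(w2) that produced the state shown.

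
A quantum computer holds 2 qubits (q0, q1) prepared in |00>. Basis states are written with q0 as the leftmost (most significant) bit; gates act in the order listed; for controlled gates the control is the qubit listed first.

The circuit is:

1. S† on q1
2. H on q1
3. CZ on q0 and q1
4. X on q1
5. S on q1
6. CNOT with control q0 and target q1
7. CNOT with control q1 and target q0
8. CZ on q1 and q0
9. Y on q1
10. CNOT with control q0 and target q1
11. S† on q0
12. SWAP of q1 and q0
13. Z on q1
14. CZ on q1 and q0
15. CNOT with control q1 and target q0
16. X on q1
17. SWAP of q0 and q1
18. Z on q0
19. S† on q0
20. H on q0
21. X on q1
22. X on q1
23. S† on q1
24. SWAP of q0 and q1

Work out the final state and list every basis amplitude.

After the circuit, the state carries amplitude I/2 on |00>, I/2 on |01>, I/2 on |10>, -I/2 on |11>.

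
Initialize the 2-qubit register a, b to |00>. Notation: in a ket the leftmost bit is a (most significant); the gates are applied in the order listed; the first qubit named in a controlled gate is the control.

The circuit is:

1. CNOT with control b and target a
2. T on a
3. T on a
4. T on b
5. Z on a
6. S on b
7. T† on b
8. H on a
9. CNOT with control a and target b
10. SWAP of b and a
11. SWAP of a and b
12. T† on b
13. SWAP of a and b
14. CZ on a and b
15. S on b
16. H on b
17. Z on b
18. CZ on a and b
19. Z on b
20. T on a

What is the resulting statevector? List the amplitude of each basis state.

The resulting statevector has amplitude 1/2 on |00>, 1/2 on |01>, -I/2 on |10>, -I/2 on |11>.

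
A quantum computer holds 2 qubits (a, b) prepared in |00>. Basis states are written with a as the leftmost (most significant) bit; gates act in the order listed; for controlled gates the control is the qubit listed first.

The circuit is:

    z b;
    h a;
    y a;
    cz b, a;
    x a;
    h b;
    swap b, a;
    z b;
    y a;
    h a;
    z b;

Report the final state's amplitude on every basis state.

After the circuit, the state carries amplitude 0 on |00>, 0 on |01>, sqrt(2)/2 on |10>, -sqrt(2)/2 on |11>.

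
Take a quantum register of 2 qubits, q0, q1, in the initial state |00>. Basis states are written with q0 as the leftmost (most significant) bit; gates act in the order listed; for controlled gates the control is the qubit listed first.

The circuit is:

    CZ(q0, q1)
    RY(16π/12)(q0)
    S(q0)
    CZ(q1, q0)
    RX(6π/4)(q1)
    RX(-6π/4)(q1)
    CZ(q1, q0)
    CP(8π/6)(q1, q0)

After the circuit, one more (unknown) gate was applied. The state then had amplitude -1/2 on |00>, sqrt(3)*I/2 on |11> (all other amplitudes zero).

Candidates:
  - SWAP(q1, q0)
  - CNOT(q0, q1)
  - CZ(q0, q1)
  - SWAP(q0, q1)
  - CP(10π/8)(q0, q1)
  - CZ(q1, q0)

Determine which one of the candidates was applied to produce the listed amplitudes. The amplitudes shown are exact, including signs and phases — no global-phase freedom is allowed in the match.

The applied gate was CNOT(q0, q1).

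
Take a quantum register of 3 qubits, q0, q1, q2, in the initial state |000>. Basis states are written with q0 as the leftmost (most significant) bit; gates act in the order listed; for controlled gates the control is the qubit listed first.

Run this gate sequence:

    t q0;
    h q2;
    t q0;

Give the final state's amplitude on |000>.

The amplitude on |000> is sqrt(2)/2.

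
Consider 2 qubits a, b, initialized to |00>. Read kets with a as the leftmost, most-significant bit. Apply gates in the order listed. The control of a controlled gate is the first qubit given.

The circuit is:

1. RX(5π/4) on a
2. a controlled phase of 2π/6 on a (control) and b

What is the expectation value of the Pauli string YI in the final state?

The expectation value of YI is sqrt(2)/2.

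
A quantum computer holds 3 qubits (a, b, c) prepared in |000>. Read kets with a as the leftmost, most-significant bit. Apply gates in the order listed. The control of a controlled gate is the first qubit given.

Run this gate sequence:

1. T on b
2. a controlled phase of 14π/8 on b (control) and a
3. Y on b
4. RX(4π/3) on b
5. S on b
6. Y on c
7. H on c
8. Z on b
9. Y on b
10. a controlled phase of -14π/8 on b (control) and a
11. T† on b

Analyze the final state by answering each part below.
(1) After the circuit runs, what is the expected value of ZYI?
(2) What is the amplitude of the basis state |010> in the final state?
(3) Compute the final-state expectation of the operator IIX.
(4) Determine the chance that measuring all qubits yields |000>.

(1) The expectation value of ZYI is -sqrt(6)/4.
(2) |010> carries amplitude sqrt(6)*exp(3*I*pi/4)/4 in the final state.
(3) In the final state, IIX has expectation -1.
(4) A full measurement returns |000> with probability 1/8.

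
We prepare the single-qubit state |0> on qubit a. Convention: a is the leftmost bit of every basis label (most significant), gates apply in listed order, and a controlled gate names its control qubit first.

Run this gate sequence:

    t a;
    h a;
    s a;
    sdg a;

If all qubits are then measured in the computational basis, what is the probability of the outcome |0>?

Outcome |0> occurs with probability 1/2.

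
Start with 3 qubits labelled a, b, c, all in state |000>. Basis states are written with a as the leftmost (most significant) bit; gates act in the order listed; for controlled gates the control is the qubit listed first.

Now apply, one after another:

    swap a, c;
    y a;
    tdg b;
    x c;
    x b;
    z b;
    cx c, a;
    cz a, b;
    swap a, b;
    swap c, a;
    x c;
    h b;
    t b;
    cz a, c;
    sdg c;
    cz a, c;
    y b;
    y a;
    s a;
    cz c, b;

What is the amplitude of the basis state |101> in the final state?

|101> carries amplitude 0 in the final state.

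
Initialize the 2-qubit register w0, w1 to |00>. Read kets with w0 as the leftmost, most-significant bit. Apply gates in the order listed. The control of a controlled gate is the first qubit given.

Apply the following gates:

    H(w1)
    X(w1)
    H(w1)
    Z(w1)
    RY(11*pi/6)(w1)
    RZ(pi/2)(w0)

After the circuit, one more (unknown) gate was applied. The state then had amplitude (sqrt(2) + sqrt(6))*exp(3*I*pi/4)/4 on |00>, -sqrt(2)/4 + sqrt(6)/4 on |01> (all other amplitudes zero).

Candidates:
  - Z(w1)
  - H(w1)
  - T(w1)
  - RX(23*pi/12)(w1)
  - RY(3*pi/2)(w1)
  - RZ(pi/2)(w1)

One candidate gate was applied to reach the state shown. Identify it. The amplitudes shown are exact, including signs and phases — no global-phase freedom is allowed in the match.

It was T(w1) that produced the state shown.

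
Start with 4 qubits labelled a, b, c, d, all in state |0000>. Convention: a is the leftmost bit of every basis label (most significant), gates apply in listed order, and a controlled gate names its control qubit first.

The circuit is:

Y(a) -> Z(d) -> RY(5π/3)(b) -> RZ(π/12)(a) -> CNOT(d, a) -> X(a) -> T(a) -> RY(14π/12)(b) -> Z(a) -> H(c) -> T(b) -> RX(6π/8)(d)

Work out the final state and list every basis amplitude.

The resulting statevector has amplitude (1 - sqrt(3))*sqrt(2 - sqrt(2))*exp(13*I*pi/24)/8 on |0000>, (1 - sqrt(3))*sqrt(sqrt(2) + 2)*exp(I*pi/24)/8 on |0001>, (1 - sqrt(3))*sqrt(2 - sqrt(2))*exp(13*I*pi/24)/8 on |0010>, (1 - sqrt(3))*sqrt(sqrt(2) + 2)*exp(I*pi/24)/8 on |0011>, sqrt(2 - sqrt(2))*(-sqrt(3) - 1)*exp(19*I*pi/24)/8 on |0100>, sqrt(sqrt(2) + 2)*(-sqrt(3) - 1)*exp(7*I*pi/24)/8 on |0101>, sqrt(2 - sqrt(2))*(-sqrt(3) - 1)*exp(19*I*pi/24)/8 on |0110>, sqrt(sqrt(2) + 2)*(-sqrt(3) - 1)*exp(7*I*pi/24)/8 on |0111>, 0 on |1000>, 0 on |1001>, 0 on |1010>, 0 on |1011>, 0 on |1100>, 0 on |1101>, 0 on |1110>, 0 on |1111>.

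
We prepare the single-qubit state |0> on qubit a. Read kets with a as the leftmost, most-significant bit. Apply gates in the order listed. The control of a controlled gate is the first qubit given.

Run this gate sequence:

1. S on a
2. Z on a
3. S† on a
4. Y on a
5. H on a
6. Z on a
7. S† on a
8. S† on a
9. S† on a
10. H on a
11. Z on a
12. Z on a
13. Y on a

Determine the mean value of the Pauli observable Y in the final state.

The observable Y averages to -1.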